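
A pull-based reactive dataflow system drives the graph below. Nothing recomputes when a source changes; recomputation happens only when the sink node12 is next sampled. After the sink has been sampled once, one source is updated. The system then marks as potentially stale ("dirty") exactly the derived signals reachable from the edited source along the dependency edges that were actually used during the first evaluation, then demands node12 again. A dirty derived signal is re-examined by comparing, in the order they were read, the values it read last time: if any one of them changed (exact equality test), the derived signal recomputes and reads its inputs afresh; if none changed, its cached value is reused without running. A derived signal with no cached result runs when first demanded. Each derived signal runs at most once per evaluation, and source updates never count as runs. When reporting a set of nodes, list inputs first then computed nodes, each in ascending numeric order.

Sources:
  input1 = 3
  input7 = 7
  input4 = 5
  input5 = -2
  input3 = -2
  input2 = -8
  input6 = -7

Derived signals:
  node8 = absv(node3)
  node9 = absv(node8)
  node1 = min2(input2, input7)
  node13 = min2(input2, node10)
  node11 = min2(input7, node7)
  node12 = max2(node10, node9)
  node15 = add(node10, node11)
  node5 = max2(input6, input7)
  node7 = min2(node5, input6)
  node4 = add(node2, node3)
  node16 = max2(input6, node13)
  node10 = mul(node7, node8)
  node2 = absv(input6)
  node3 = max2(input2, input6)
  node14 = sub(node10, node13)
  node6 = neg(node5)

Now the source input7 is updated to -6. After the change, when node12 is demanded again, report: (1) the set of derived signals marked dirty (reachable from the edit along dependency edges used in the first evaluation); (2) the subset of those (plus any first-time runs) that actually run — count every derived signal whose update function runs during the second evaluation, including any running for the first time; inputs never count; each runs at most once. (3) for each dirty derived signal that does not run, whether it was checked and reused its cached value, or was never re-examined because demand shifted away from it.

First evaluation (everything demanded from the output):
  node3 = max2(-8, -7) = -7
  node5 = max2(-7, 7) = 7
  node7 = min2(7, -7) = -7
  node8 = absv(-7) = 7
  node9 = absv(7) = 7
  node10 = mul(-7, 7) = -49
  node12 = max2(-49, 7) = 7

Propagation after the edit:
  node5: runs — input7 7->-6; result -6.
  node7: runs — node5 7->-6; result -7 (same value as before).
  node10: checked — values it read are unchanged (node7 unchanged, node8 unchanged); reused cached -49 without running.
  node12: checked — values it read are unchanged (node10 unchanged, node9 unchanged); reused cached 7 without running.

Key observation: the change is absorbed at node7 — it re-runs but produces the same value, and the output's value is unchanged.

Marked dirty: node5, node7, node10, node12.
Derived signals that run: node5, node7 — 2 in total.
Checked but reused from cache: node10, node12.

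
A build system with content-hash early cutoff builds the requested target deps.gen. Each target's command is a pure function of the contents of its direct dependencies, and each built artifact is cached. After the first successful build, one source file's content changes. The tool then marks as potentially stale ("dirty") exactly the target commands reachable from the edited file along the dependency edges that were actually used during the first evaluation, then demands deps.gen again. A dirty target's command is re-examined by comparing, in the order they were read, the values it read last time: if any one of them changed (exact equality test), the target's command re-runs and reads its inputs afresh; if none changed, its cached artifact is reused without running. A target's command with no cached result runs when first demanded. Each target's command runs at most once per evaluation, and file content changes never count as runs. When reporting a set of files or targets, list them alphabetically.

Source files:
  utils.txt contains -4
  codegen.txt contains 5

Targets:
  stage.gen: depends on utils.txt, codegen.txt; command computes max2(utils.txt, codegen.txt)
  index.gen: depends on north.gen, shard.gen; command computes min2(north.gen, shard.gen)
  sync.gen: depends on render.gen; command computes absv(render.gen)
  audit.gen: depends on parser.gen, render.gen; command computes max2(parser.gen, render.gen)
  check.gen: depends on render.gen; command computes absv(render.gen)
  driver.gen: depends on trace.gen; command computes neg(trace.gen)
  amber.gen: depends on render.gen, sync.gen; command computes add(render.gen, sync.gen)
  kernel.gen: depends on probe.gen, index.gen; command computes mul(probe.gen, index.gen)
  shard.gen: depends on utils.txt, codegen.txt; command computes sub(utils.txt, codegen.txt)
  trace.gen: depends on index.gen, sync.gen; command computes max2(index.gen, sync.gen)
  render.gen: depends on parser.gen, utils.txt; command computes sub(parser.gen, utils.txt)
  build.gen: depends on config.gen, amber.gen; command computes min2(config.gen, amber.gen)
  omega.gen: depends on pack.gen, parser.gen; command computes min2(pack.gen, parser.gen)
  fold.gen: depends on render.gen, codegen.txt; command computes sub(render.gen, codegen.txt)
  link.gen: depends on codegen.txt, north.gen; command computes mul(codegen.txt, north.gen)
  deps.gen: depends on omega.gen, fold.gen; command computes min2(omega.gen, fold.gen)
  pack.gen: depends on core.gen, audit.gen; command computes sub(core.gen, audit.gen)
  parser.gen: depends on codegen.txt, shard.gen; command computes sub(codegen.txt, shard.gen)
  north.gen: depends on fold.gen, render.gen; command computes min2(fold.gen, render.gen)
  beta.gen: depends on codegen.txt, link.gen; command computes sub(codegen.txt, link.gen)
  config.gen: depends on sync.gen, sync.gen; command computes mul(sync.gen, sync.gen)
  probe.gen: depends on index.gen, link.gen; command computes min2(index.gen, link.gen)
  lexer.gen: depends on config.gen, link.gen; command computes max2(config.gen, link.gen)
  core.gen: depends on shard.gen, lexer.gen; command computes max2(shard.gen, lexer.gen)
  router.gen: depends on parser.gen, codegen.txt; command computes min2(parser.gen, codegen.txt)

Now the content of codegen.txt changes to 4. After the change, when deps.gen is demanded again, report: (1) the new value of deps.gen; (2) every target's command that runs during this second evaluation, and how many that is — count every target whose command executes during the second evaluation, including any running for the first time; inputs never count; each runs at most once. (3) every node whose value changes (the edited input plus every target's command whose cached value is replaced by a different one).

New value of deps.gen: 12.
Target commands that run: audit.gen, config.gen, core.gen, deps.gen, fold.gen, lexer.gen, link.gen, north.gen, omega.gen, pack.gen, parser.gen, render.gen, shard.gen, sync.gen — 14 in total.
Values that change: audit.gen, codegen.txt, config.gen, core.gen, deps.gen, fold.gen, lexer.gen, link.gen, north.gen, omega.gen, pack.gen, parser.gen, render.gen, shard.gen, sync.gen.

First evaluation (everything demanded from the output):
  shard.gen = sub(-4, 5) = -9
  parser.gen = sub(5, -9) = 14
  render.gen = sub(14, -4) = 18
  audit.gen = max2(14, 18) = 18
  fold.gen = sub(18, 5) = 13
  north.gen = min2(13, 18) = 13
  link.gen = mul(5, 13) = 65
  sync.gen = absv(18) = 18
  config.gen = mul(18, 18) = 324
  lexer.gen = max2(324, 65) = 324
  core.gen = max2(-9, 324) = 324
  pack.gen = sub(324, 18) = 306
  omega.gen = min2(306, 14) = 14
  deps.gen = min2(14, 13) = 13

Propagation after the edit:
  shard.gen: runs — codegen.txt 5->4; result -8.
  parser.gen: runs — codegen.txt 5->4; shard.gen -9->-8; result 12.
  render.gen: runs — parser.gen 14->12; result 16.
  audit.gen: runs — parser.gen 14->12; render.gen 18->16; result 16.
  fold.gen: runs — render.gen 18->16; codegen.txt 5->4; result 12.
  north.gen: runs — fold.gen 13->12; render.gen 18->16; result 12.
  link.gen: runs — codegen.txt 5->4; north.gen 13->12; result 48.
  sync.gen: runs — render.gen 18->16; result 16.
  config.gen: runs — sync.gen 18->16; sync.gen 18->16; result 256.
  lexer.gen: runs — config.gen 324->256; link.gen 65->48; result 256.
  core.gen: runs — shard.gen -9->-8; lexer.gen 324->256; result 256.
  pack.gen: runs — core.gen 324->256; audit.gen 18->16; result 240.
  omega.gen: runs — pack.gen 306->240; parser.gen 14->12; result 12.
  deps.gen: runs — omega.gen 14->12; fold.gen 13->12; result 12.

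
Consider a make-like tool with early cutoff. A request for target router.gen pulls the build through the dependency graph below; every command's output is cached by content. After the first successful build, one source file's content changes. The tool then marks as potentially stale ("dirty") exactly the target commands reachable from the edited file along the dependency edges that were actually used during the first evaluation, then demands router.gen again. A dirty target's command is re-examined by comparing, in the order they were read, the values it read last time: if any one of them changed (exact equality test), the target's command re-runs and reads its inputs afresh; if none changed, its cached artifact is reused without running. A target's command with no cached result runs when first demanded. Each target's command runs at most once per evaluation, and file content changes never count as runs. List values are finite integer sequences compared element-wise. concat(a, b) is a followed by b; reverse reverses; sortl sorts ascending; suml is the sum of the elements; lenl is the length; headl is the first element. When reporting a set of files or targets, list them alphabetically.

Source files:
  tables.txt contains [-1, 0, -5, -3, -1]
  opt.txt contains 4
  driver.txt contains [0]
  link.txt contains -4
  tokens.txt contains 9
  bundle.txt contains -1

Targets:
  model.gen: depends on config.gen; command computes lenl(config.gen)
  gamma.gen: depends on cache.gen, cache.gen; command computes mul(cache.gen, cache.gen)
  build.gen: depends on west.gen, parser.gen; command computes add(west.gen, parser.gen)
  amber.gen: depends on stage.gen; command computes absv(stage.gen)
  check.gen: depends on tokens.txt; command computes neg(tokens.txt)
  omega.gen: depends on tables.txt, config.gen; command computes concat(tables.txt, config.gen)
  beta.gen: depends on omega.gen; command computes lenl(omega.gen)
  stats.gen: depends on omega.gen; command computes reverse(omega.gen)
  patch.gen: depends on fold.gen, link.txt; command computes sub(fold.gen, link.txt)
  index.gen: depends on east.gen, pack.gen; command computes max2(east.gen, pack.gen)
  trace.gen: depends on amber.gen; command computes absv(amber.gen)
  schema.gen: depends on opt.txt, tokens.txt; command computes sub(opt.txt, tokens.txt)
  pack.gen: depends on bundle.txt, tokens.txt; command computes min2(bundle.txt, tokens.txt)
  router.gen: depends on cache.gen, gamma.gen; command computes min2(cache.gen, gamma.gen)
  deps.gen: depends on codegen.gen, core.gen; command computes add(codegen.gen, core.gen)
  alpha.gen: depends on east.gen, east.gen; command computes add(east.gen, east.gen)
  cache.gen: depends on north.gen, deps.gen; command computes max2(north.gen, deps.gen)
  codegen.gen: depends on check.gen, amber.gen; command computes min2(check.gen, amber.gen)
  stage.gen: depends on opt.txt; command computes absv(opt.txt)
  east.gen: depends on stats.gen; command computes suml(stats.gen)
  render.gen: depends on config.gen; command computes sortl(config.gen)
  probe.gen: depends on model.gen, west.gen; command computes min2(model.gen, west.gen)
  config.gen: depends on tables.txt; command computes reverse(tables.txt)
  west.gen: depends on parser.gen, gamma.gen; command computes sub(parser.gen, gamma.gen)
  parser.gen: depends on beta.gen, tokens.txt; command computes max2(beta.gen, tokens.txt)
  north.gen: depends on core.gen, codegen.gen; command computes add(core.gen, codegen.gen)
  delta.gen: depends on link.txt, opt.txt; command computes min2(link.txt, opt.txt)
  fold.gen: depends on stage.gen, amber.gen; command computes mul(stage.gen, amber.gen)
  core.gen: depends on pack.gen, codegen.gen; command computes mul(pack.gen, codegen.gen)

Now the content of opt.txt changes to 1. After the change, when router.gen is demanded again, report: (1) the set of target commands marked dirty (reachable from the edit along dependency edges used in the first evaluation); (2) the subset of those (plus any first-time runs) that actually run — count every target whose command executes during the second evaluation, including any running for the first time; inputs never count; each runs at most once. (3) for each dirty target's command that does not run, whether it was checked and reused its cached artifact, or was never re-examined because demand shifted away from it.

The edit dirties: amber.gen, cache.gen, codegen.gen, core.gen, deps.gen, gamma.gen, north.gen, router.gen, stage.gen.
3 target commands run: amber.gen, codegen.gen, stage.gen.
Cache hits after checking: cache.gen, core.gen, deps.gen, gamma.gen, north.gen, router.gen.
Note the absorption at codegen.gen: it re-runs yet its value is the same, leaving the output's value untouched.

First demand of the output computes:
  check.gen = neg(9) = -9
  pack.gen = min2(-1, 9) = -1
  stage.gen = absv(4) = 4
  amber.gen = absv(4) = 4
  codegen.gen = min2(-9, 4) = -9
  core.gen = mul(-1, -9) = 9
  deps.gen = add(-9, 9) = 0
  north.gen = add(9, -9) = 0
  cache.gen = max2(0, 0) = 0
  gamma.gen = mul(0, 0) = 0
  router.gen = min2(0, 0) = 0

After the edit, cleaning proceeds:
  stage.gen: a read changed (opt.txt 4->1) — executes, giving 1.
  amber.gen: a read changed (stage.gen 4->1) — executes, giving 1.
  codegen.gen: a read changed (amber.gen 4->1) — executes, giving -9 — identical to its old value.
  core.gen: dirty, but its reads are unchanged (pack.gen unchanged, codegen.gen unchanged); cached 9 stands.
  deps.gen: dirty, but its reads are unchanged (codegen.gen unchanged, core.gen unchanged); cached 0 stands.
  north.gen: dirty, but its reads are unchanged (core.gen unchanged, codegen.gen unchanged); cached 0 stands.
  cache.gen: dirty, but its reads are unchanged (north.gen unchanged, deps.gen unchanged); cached 0 stands.
  gamma.gen: dirty, but its reads are unchanged (cache.gen unchanged, cache.gen unchanged); cached 0 stands.
  router.gen: dirty, but its reads are unchanged (cache.gen unchanged, gamma.gen unchanged); cached 0 stands.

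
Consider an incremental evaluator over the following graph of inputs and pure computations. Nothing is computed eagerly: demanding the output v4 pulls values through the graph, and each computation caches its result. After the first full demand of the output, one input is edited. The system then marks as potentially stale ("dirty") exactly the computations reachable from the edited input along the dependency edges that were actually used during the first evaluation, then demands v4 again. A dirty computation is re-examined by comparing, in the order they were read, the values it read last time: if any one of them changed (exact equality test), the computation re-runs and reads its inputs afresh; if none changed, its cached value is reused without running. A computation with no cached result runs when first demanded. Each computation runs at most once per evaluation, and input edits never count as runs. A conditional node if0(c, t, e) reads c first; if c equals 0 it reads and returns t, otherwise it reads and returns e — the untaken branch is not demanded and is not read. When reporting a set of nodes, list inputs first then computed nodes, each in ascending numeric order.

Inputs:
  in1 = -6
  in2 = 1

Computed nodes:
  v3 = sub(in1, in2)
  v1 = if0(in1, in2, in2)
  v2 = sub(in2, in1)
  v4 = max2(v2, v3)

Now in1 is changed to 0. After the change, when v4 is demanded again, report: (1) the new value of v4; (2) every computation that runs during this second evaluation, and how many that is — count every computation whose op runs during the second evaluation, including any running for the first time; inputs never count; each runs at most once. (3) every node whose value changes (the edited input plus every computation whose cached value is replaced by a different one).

v4 now evaluates to 1.
Run set: v2, v3, v4 (3 run).
Changed values: in1, v2, v3, v4.

Initial pass — values computed on the first demand:
  v2 = sub(1, -6) = 7
  v3 = sub(-6, 1) = -7
  v4 = max2(7, -7) = 7

Second demand — change propagation:
  v2: re-runs because in1 -6->0; new result 1.
  v3: re-runs because in1 -6->0; new result -1.
  v4: re-runs because v2 7->1; v3 -7->-1; new result 1.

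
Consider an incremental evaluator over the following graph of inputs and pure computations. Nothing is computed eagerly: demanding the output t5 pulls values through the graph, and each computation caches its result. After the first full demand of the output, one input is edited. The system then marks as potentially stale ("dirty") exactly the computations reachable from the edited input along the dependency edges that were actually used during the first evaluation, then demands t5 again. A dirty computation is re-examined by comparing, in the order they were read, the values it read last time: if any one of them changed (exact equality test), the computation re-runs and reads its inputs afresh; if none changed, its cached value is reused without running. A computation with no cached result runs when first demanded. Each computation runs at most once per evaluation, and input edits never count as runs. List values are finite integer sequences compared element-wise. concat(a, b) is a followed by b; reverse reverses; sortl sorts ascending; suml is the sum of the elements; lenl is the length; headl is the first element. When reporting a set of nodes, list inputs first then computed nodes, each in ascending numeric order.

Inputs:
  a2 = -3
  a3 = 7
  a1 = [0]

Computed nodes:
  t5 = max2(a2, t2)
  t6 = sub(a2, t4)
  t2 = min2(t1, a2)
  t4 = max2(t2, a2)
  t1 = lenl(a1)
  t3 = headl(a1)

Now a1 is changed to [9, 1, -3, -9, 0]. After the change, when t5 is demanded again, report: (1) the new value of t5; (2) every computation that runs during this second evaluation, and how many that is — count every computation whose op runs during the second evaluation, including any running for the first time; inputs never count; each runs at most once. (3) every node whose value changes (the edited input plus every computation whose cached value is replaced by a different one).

t5 now evaluates to -3.
Run set: t1, t2 (2 run).
Changed values: a1, t1.
The important point: t2 recomputes to an identical value, and the output ends up unchanged.

Initial pass — values computed on the first demand:
  t1 = lenl([0]) = 1
  t2 = min2(1, -3) = -3
  t5 = max2(-3, -3) = -3

Second demand — change propagation:
  t1: re-runs because a1 [0]->[9, 1, -3, -9, 0]; new result 5.
  t2: re-runs because t1 1->5; new result -3 (unchanged).
  t5: re-examined; everything it read last time is the same (a2 unchanged, t2 unchanged) — cache -3 kept, no run.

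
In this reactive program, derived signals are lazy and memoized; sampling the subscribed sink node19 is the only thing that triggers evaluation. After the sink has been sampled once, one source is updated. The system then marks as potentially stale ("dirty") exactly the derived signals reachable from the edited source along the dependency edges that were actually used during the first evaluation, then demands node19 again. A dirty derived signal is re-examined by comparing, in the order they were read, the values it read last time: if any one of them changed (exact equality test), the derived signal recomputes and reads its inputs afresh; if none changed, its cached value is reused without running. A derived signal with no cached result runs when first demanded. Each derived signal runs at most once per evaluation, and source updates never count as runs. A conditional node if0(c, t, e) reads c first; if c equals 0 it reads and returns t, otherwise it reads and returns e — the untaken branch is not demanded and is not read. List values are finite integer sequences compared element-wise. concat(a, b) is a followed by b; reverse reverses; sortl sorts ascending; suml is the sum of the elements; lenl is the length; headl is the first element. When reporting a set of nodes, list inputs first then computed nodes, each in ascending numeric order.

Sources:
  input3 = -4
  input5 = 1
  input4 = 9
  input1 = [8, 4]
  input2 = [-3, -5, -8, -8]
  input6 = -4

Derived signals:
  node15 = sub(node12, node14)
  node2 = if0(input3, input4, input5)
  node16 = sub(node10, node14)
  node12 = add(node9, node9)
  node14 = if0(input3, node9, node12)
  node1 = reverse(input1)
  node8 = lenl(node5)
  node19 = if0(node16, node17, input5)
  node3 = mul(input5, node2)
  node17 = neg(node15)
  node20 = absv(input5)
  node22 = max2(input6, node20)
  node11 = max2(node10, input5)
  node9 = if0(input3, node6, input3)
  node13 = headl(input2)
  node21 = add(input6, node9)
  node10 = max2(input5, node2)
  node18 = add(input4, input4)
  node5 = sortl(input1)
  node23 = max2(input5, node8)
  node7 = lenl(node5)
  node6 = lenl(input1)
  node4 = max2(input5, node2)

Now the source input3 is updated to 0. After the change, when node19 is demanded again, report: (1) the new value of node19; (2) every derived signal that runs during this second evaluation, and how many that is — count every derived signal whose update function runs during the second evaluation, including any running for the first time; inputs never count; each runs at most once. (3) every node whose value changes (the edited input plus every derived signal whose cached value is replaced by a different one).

Demanding node19 again yields 1.
7 derived signals run: node2, node6, node9, node10, node14, node16, node19.
The nodes whose values change: input3, node2, node9, node10, node14, node16.
Note the branch switch — demand abandons node12, which is never re-examined.

First demand of the output computes:
  node2 = if0(input3=-4 -> else branch input5) = 1
  node9 = if0(input3=-4 -> else branch input3) = -4
  node10 = max2(1, 1) = 1
  node12 = add(-4, -4) = -8
  node14 = if0(input3=-4 -> else branch node12) = -8
  node16 = sub(1, -8) = 9
  node19 = if0(node16=9 -> else branch input5) = 1

After the edit, cleaning proceeds:
  node2: a read changed (input3 -4->0) — executes, giving 9.
  node6: had never run; runs now, result 2.
  node9: a read changed (input3 -4->0; input3 -4->0) — executes, giving 2.
  node10: a read changed (node2 1->9) — executes, giving 9.
  node12: stays stale; no demand reaches it after the flip.
  node14: a read changed (input3 -4->0) — executes, giving 2.
  node16: a read changed (node10 1->9; node14 -8->2) — executes, giving 7.
  node19: a read changed (node16 9->7) — executes, giving 1 — identical to its old value.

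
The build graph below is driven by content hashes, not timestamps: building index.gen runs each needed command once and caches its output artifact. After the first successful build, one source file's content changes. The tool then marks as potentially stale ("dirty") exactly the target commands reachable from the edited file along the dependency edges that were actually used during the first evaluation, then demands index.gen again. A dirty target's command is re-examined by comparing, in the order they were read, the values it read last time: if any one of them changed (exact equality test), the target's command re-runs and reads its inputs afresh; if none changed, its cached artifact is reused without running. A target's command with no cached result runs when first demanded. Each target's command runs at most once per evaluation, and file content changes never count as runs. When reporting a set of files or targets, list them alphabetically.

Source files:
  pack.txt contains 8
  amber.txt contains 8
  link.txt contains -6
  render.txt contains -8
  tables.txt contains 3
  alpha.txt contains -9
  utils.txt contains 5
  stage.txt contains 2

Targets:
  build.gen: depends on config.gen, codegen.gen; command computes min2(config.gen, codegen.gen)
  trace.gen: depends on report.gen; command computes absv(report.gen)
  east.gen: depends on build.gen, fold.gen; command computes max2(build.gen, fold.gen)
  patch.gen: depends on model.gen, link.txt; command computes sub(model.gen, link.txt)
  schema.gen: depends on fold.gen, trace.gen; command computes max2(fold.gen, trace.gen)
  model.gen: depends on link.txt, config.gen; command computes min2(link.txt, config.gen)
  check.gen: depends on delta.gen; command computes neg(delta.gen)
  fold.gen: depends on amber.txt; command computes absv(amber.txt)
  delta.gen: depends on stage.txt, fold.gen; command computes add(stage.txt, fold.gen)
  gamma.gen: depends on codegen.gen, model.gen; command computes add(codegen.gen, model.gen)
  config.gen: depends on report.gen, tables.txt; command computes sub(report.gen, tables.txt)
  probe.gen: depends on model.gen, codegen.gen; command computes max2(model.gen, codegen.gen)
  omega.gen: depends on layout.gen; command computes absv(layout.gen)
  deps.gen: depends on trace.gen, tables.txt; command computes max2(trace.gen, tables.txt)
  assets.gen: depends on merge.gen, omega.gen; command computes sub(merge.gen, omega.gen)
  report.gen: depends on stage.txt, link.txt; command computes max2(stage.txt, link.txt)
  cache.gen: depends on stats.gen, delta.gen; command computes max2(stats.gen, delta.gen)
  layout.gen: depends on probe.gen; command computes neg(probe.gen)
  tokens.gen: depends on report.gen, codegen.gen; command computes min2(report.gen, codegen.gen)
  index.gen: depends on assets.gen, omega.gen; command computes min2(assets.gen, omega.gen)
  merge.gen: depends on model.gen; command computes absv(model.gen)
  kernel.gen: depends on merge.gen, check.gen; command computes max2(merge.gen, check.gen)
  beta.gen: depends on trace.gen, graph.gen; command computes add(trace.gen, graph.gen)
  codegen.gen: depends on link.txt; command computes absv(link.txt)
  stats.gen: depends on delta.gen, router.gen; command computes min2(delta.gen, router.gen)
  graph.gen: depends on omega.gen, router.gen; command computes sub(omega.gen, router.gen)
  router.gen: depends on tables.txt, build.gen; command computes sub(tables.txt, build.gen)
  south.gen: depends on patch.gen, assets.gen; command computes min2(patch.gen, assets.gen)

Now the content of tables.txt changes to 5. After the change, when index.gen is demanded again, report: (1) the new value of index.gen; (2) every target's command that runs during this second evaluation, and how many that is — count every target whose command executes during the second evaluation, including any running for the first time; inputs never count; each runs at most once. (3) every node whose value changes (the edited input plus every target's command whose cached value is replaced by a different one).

Initial pass — values computed on the first demand:
  codegen.gen = absv(-6) = 6
  report.gen = max2(2, -6) = 2
  config.gen = sub(2, 3) = -1
  model.gen = min2(-6, -1) = -6
  merge.gen = absv(-6) = 6
  probe.gen = max2(-6, 6) = 6
  layout.gen = neg(6) = -6
  omega.gen = absv(-6) = 6
  assets.gen = sub(6, 6) = 0
  index.gen = min2(0, 6) = 0

Second demand — change propagation:
  config.gen: re-runs because tables.txt 3->5; new result -3.
  model.gen: re-runs because config.gen -1->-3; new result -6 (unchanged).
  merge.gen: re-examined; everything it read last time is the same (model.gen unchanged) — cache 6 kept, no run.
  probe.gen: re-examined; everything it read last time is the same (model.gen unchanged, codegen.gen unchanged) — cache 6 kept, no run.
  layout.gen: re-examined; everything it read last time is the same (probe.gen unchanged) — cache -6 kept, no run.
  omega.gen: re-examined; everything it read last time is the same (layout.gen unchanged) — cache 6 kept, no run.
  assets.gen: re-examined; everything it read last time is the same (merge.gen unchanged, omega.gen unchanged) — cache 0 kept, no run.
  index.gen: re-examined; everything it read last time is the same (assets.gen unchanged, omega.gen unchanged) — cache 0 kept, no run.

The important point: model.gen recomputes to an identical value, and the output ends up unchanged.

index.gen now evaluates to 0.
Run set: config.gen, model.gen (2 run).
Changed values: config.gen, tables.txt.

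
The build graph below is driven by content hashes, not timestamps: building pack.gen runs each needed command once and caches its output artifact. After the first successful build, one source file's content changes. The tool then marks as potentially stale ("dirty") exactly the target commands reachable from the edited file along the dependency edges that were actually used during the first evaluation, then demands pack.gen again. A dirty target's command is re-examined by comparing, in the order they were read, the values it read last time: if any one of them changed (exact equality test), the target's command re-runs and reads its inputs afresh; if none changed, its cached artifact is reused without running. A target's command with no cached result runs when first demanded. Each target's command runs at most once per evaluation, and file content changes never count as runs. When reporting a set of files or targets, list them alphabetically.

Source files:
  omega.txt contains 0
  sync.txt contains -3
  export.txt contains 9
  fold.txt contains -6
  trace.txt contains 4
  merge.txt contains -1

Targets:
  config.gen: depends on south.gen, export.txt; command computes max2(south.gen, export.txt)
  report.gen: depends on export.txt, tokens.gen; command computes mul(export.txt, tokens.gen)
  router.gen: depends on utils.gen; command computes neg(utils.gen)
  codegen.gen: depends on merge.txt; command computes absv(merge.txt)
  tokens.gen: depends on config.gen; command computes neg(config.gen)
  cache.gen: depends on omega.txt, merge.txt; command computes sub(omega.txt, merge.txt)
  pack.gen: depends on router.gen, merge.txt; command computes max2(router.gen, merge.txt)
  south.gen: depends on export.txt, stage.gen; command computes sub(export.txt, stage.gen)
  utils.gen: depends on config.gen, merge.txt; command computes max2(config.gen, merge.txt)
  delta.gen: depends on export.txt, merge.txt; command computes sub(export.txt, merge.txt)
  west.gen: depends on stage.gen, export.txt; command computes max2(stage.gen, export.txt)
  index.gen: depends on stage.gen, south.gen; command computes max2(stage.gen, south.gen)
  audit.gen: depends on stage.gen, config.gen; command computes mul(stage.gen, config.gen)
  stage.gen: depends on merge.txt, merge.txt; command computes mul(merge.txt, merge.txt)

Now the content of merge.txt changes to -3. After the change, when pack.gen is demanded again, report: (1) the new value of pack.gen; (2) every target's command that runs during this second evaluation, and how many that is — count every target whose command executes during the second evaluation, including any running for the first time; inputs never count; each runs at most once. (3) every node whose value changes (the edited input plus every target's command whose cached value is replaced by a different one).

pack.gen now evaluates to -3.
Run set: config.gen, pack.gen, south.gen, stage.gen, utils.gen (5 run).
Changed values: merge.txt, pack.gen, south.gen, stage.gen.
The important point: at router.gen every value read last time is unchanged, so the dirty flag clears without a run.

Initial pass — values computed on the first demand:
  stage.gen = mul(-1, -1) = 1
  south.gen = sub(9, 1) = 8
  config.gen = max2(8, 9) = 9
  utils.gen = max2(9, -1) = 9
  router.gen = neg(9) = -9
  pack.gen = max2(-9, -1) = -1

Second demand — change propagation:
  stage.gen: re-runs because merge.txt -1->-3; merge.txt -1->-3; new result 9.
  south.gen: re-runs because stage.gen 1->9; new result 0.
  config.gen: re-runs because south.gen 8->0; new result 9 (unchanged).
  utils.gen: re-runs because merge.txt -1->-3; new result 9 (unchanged).
  router.gen: re-examined; everything it read last time is the same (utils.gen unchanged) — cache -9 kept, no run.
  pack.gen: re-runs because merge.txt -1->-3; new result -3.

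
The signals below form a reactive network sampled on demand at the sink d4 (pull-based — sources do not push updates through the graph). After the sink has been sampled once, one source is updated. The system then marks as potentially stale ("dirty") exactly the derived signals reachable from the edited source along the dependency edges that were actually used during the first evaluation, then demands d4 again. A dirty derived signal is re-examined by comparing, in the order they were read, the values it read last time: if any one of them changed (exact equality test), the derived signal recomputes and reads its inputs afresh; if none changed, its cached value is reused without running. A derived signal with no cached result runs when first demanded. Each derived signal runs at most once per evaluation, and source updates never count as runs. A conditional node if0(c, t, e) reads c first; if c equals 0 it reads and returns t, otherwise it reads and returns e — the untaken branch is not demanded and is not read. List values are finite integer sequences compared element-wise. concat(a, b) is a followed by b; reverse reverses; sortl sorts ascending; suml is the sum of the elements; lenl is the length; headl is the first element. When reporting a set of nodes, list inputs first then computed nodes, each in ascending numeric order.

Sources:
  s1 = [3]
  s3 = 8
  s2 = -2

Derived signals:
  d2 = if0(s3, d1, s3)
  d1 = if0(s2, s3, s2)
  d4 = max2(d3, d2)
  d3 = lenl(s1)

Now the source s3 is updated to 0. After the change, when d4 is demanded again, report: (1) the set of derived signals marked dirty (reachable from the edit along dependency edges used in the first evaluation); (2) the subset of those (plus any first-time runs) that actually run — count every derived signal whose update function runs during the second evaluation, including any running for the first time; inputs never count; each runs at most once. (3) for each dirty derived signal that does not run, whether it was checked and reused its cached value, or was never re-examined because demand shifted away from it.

Initial pass — values computed on the first demand:
  d2 = if0(s3=8 -> else branch s3) = 8
  d3 = lenl([3]) = 1
  d4 = max2(1, 8) = 8

Second demand — change propagation:
  d1: newly demanded (no cache) — executes and yields -2.
  d2: re-runs because s3 8->0; s3 8->0; new result -2.
  d4: re-runs because d2 8->-2; new result 1.

The important point: the flipped condition pulls in fresh nodes; d1 runs for the first time.

Dirty set: d2, d4.
Run set: d1, d2, d4 (3 run).
All dirty derived signals ended up running.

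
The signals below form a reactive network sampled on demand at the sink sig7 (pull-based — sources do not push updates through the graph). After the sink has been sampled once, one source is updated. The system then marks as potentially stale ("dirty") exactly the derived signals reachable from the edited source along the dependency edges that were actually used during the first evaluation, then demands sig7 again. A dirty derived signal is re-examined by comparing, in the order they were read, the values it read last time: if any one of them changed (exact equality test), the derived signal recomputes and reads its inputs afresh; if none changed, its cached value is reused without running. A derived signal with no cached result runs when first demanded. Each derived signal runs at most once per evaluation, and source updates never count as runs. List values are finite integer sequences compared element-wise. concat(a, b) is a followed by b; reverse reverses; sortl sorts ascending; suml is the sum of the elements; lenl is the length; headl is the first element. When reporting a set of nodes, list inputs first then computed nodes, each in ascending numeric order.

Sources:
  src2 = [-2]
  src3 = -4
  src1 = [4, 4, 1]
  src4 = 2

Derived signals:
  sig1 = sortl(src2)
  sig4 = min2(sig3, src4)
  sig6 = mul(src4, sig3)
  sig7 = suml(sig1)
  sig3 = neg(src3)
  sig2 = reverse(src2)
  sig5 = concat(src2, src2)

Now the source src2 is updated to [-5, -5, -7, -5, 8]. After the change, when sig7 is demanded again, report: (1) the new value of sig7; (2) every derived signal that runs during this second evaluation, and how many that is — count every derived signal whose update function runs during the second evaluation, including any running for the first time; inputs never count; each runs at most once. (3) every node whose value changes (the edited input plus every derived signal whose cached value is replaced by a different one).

sig7 now evaluates to -14.
Run set: sig1, sig7 (2 run).
Changed values: src2, sig1, sig7.

Initial pass — values computed on the first demand:
  sig1 = sortl([-2]) = [-2]
  sig7 = suml([-2]) = -2

Second demand — change propagation:
  sig1: re-runs because src2 [-2]->[-5, -5, -7, -5, 8]; new result [-7, -5, -5, -5, 8].
  sig7: re-runs because sig1 [-2]->[-7, -5, -5, -5, 8]; new result -14.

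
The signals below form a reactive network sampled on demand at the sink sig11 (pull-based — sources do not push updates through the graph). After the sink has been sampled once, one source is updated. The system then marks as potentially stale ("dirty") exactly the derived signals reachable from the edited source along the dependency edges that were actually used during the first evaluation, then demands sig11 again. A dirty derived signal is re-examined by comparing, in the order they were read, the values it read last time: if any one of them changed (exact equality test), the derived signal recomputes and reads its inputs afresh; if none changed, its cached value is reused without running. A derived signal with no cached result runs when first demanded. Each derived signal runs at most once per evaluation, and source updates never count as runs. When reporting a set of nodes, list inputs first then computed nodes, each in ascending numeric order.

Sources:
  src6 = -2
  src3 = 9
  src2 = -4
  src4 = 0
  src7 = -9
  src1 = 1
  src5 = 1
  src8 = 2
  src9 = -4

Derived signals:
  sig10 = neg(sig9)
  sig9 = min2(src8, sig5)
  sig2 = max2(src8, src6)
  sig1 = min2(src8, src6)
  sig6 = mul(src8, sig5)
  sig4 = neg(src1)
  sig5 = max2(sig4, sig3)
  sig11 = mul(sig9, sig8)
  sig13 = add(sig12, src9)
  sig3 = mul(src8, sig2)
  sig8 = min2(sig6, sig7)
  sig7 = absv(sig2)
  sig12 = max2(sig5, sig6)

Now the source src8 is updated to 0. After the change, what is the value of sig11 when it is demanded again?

sig11 now evaluates to 0.

Initial pass — values computed on the first demand:
  sig2 = max2(2, -2) = 2
  sig3 = mul(2, 2) = 4
  sig4 = neg(1) = -1
  sig5 = max2(-1, 4) = 4
  sig6 = mul(2, 4) = 8
  sig7 = absv(2) = 2
  sig8 = min2(8, 2) = 2
  sig9 = min2(2, 4) = 2
  sig11 = mul(2, 2) = 4

Second demand — change propagation:
  sig2: re-runs because src8 2->0; new result 0.
  sig3: re-runs because src8 2->0; sig2 2->0; new result 0.
  sig5: re-runs because sig3 4->0; new result 0.
  sig6: re-runs because src8 2->0; sig5 4->0; new result 0.
  sig7: re-runs because sig2 2->0; new result 0.
  sig8: re-runs because sig6 8->0; sig7 2->0; new result 0.
  sig9: re-runs because src8 2->0; sig5 4->0; new result 0.
  sig11: re-runs because sig9 2->0; sig8 2->0; new result 0.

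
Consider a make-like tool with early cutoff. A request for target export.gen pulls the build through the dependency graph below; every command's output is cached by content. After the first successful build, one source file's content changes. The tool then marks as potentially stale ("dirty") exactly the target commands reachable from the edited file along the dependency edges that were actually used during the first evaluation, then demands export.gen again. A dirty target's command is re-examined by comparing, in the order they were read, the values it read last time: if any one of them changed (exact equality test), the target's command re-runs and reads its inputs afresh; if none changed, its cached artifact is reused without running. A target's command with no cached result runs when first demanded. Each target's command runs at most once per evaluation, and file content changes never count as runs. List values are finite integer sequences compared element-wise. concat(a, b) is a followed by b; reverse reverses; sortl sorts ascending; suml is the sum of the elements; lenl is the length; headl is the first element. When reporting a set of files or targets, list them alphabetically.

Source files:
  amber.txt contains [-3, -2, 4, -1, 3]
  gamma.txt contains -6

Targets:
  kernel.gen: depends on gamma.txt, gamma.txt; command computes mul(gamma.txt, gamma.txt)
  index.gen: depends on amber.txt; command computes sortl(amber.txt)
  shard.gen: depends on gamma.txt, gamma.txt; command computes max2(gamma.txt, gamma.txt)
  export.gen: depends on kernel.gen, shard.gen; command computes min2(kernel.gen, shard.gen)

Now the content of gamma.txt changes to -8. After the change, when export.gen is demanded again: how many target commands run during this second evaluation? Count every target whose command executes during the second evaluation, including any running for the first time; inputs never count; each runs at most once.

First demand of the output computes:
  kernel.gen = mul(-6, -6) = 36
  shard.gen = max2(-6, -6) = -6
  export.gen = min2(36, -6) = -6

After the edit, cleaning proceeds:
  kernel.gen: a read changed (gamma.txt -6->-8; gamma.txt -6->-8) — executes, giving 64.
  shard.gen: a read changed (gamma.txt -6->-8; gamma.txt -6->-8) — executes, giving -8.
  export.gen: a read changed (kernel.gen 36->64; shard.gen -6->-8) — executes, giving -8.

3 target commands run: export.gen, kernel.gen, shard.gen.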